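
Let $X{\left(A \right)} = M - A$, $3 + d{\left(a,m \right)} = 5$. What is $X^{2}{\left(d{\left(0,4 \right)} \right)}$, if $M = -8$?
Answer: $100$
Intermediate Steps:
$d{\left(a,m \right)} = 2$ ($d{\left(a,m \right)} = -3 + 5 = 2$)
$X{\left(A \right)} = -8 - A$
$X^{2}{\left(d{\left(0,4 \right)} \right)} = \left(-8 - 2\right)^{2} = \left(-10\right)^{2} = 100$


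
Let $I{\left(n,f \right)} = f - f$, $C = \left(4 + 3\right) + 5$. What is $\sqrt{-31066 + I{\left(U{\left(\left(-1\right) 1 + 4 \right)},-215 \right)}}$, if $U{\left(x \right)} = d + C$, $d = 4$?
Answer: $7 i \sqrt{634} \approx 176.26 i$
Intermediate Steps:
$C = 12$ ($C = 7 + 5 = 12$)
$U{\left(x \right)} = 16$ ($U{\left(x \right)} = 4 + 12 = 16$)
$I{\left(n,f \right)} = 0$
$\sqrt{-31066 + I{\left(U{\left(\left(-1\right) 1 + 4 \right)},-215 \right)}} = \sqrt{-31066 + 0} = \sqrt{-31066} = 7 i \sqrt{634}$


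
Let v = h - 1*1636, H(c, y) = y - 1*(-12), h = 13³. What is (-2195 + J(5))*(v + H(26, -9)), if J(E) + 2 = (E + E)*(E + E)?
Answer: -1182708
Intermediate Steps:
h = 2197
H(c, y) = 12 + y (H(c, y) = y + 12 = 12 + y)
J(E) = -2 + 4*E² (J(E) = -2 + (E + E)*(E + E) = -2 + (2*E)*(2*E) = -2 + 4*E²)
v = 561 (v = 2197 - 1*1636 = 2197 - 1636 = 561)
(-2195 + J(5))*(v + H(26, -9)) = (-2195 + (-2 + 4*5²))*(561 + (12 - 9)) = (-2195 + (-2 + 4*25))*(561 + 3) = (-2195 + (-2 + 100))*564 = (-2195 + 98)*564 = -2097*564 = -1182708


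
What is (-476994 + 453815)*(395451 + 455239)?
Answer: -19718143510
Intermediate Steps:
(-476994 + 453815)*(395451 + 455239) = -23179*850690 = -19718143510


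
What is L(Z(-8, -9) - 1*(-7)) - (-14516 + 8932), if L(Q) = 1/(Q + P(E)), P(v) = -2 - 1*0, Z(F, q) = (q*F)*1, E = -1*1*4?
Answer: 429969/77 ≈ 5584.0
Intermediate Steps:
E = -4 (E = -1*4 = -4)
Z(F, q) = F*q (Z(F, q) = (F*q)*1 = F*q)
P(v) = -2 (P(v) = -2 + 0 = -2)
L(Q) = 1/(-2 + Q) (L(Q) = 1/(Q - 2) = 1/(-2 + Q))
L(Z(-8, -9) - 1*(-7)) - (-14516 + 8932) = 1/(-2 + (-8*(-9) - 1*(-7))) - (-14516 + 8932) = 1/(-2 + (72 + 7)) - 1*(-5584) = 1/(-2 + 79) + 5584 = 1/77 + 5584 = 429969/77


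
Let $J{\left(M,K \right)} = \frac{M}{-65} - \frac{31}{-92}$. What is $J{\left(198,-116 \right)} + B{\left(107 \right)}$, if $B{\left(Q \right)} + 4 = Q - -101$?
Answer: $\frac{1203719}{5980} \approx 201.29$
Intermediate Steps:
$B{\left(Q \right)} = 97 + Q$ ($B{\left(Q \right)} = -4 + \left(Q - -101\right) = -4 + \left(Q + 101\right) = -4 + \left(101 + Q\right) = 97 + Q$)
$J{\left(M,K \right)} = \frac{31}{92} - \frac{M}{65}$ ($J{\left(M,K \right)} = M \left(- \frac{1}{65}\right) - - \frac{31}{92} = - \frac{M}{65} + \frac{31}{92} = \frac{31}{92} - \frac{M}{65}$)
$J{\left(198,-116 \right)} + B{\left(107 \right)} = \left(\frac{31}{92} - \frac{198}{65}\right) + \left(97 + 107\right) = \left(\frac{31}{92} - \frac{198}{65}\right) + 204 = - \frac{16201}{5980} + 204 = \frac{1203719}{5980}$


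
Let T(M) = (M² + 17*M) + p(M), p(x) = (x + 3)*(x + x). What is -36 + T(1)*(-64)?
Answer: -1700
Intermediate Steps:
p(x) = 2*x*(3 + x) (p(x) = (3 + x)*(2*x) = 2*x*(3 + x))
T(M) = M² + 17*M + 2*M*(3 + M) (T(M) = (M² + 17*M) + 2*M*(3 + M) = M² + 17*M + 2*M*(3 + M))
-36 + T(1)*(-64) = -36 + (1*(23 + 3*1))*(-64) = -36 + (1*(23 + 3))*(-64) = -36 + (1*26)*(-64) = -36 + 26*(-64) = -36 - 1664 = -1700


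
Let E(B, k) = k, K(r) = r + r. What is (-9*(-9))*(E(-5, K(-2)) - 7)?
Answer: -891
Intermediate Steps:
K(r) = 2*r
(-9*(-9))*(E(-5, K(-2)) - 7) = (-9*(-9))*(2*(-2) - 7) = 81*(-4 - 7) = 81*(-11) = -891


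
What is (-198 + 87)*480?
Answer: -53280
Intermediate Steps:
(-198 + 87)*480 = -111*480 = -53280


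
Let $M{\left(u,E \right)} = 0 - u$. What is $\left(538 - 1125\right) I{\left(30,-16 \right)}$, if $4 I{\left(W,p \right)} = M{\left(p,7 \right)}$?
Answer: $-2348$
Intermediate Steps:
$M{\left(u,E \right)} = - u$
$I{\left(W,p \right)} = - \frac{p}{4}$ ($I{\left(W,p \right)} = \frac{\left(-1\right) p}{4} = - \frac{p}{4}$)
$\left(538 - 1125\right) I{\left(30,-16 \right)} = \left(538 - 1125\right) \left(\left(- \frac{1}{4}\right) \left(-16\right)\right) = \left(-587\right) 4 = -2348$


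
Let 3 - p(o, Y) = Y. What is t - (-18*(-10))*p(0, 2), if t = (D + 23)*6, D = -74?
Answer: -486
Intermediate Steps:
p(o, Y) = 3 - Y
t = -306 (t = (-74 + 23)*6 = -51*6 = -306)
t - (-18*(-10))*p(0, 2) = -306 - (-18*(-10))*(3 - 1*2) = -306 - 180*(3 - 2) = -306 - 180 = -486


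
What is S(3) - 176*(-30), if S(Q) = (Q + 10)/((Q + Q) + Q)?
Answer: 47533/9 ≈ 5281.4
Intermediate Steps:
S(Q) = (10 + Q)/(3*Q) (S(Q) = (10 + Q)/(2*Q + Q) = (10 + Q)/((3*Q)) = (10 + Q)*(1/(3*Q)) = (10 + Q)/(3*Q))
S(3) - 176*(-30) = (⅓)*(10 + 3)/3 - 176*(-30) = (⅓)*(⅓)*13 + 5280 = 13/9 + 5280 = 47533/9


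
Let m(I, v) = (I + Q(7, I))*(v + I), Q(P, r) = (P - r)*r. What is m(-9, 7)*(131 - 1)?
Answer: 39780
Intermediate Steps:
Q(P, r) = r*(P - r)
m(I, v) = (I + v)*(I + I*(7 - I)) (m(I, v) = (I + I*(7 - I))*(v + I) = (I + I*(7 - I))*(I + v) = (I + v)*(I + I*(7 - I)))
m(-9, 7)*(131 - 1) = (-9*(-9 + 7 - 9*(7 - 1*(-9)) - 1*7*(-7 - 9)))*(131 - 1) = -9*(-9 + 7 - 9*(7 + 9) - 1*7*(-16))*130 = -9*(-9 + 7 - 9*16 + 112)*130 = -9*(-9 + 7 - 144 + 112)*130 = -9*(-34)*130 = 306*130 = 39780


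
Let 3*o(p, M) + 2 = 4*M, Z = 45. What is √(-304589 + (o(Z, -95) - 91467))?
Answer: 5*I*√142626/3 ≈ 629.43*I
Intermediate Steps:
o(p, M) = -⅔ + 4*M/3 (o(p, M) = -⅔ + (4*M)/3 = -⅔ + 4*M/3)
√(-304589 + (o(Z, -95) - 91467)) = √(-304589 + ((-⅔ + (4/3)*(-95)) - 91467)) = √(-304589 + ((-⅔ - 380/3) - 91467)) = √(-304589 + (-382/3 - 91467)) = √(-304589 - 274783/3) = √(-1188550/3) = 5*I*√142626/3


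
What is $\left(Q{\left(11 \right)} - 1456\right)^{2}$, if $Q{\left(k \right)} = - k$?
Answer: $2152089$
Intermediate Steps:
$\left(Q{\left(11 \right)} - 1456\right)^{2} = \left(\left(-1\right) 11 - 1456\right)^{2} = \left(-11 - 1456\right)^{2} = \left(-1467\right)^{2} = 2152089$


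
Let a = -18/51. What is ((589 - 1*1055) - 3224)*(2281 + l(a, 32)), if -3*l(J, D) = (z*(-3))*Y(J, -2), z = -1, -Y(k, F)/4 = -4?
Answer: -8357850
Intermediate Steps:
a = -6/17 (a = -18*1/51 = -6/17 ≈ -0.35294)
Y(k, F) = 16 (Y(k, F) = -4*(-4) = 16)
l(J, D) = -16 (l(J, D) = -(-1*(-3))*16/3 = -16)
((589 - 1*1055) - 3224)*(2281 + l(a, 32)) = ((589 - 1*1055) - 3224)*(2281 - 16) = ((589 - 1055) - 3224)*2265 = (-466 - 3224)*2265 = -3690*2265 = -8357850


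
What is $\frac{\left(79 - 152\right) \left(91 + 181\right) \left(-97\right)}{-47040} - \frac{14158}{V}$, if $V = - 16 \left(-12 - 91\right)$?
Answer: $- \frac{30000727}{605640} \approx -49.536$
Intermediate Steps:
$V = 1648$ ($V = \left(-16\right) \left(-103\right) = 1648$)
$\frac{\left(79 - 152\right) \left(91 + 181\right) \left(-97\right)}{-47040} - \frac{14158}{V} = \frac{\left(79 - 152\right) \left(91 + 181\right) \left(-97\right)}{-47040} - \frac{14158}{1648} = \left(-73\right) 272 \left(-97\right) \left(- \frac{1}{47040}\right) - \frac{7079}{824} = \left(-19856\right) \left(-97\right) \left(- \frac{1}{47040}\right) - \frac{7079}{824} = 1926032 \left(- \frac{1}{47040}\right) - \frac{7079}{824} = - \frac{120377}{2940} - \frac{7079}{824} = - \frac{30000727}{605640}$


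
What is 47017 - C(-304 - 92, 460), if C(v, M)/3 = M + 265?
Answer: 44842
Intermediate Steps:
C(v, M) = 795 + 3*M (C(v, M) = 3*(M + 265) = 3*(265 + M) = 795 + 3*M)
47017 - C(-304 - 92, 460) = 47017 - (795 + 3*460) = 47017 - (795 + 1380) = 47017 - 1*2175 = 47017 - 2175 = 44842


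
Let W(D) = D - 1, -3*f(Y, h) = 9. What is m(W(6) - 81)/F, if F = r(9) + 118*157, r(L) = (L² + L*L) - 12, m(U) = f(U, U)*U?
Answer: 57/4669 ≈ 0.012208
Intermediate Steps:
f(Y, h) = -3 (f(Y, h) = -⅓*9 = -3)
W(D) = -1 + D
m(U) = -3*U
r(L) = -12 + 2*L² (r(L) = (L² + L²) - 12 = 2*L² - 12 = -12 + 2*L²)
F = 18676 (F = (-12 + 2*9²) + 118*157 = (-12 + 2*81) + 18526 = (-12 + 162) + 18526 = 150 + 18526 = 18676)
m(W(6) - 81)/F = -3*((-1 + 6) - 81)/18676 = -3*(5 - 81)*(1/18676) = -3*(-76)*(1/18676) = 228*(1/18676) = 57/4669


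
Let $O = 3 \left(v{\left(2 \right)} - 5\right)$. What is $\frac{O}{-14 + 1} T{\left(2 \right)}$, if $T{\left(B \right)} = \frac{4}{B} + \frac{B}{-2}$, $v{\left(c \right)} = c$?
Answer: $\frac{9}{13} \approx 0.69231$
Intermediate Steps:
$T{\left(B \right)} = \frac{4}{B} - \frac{B}{2}$ ($T{\left(B \right)} = \frac{4}{B} + B \left(- \frac{1}{2}\right) = \frac{4}{B} - \frac{B}{2}$)
$O = -9$ ($O = 3 \left(2 - 5\right) = 3 \left(-3\right) = -9$)
$\frac{O}{-14 + 1} T{\left(2 \right)} = \frac{1}{-14 + 1} \left(-9\right) \left(\frac{4}{2} - 1\right) = \frac{1}{-13} \left(-9\right) \left(4 \cdot \frac{1}{2} - 1\right) = \left(- \frac{1}{13}\right) \left(-9\right) \left(2 - 1\right) = \frac{9}{13} \cdot 1 = \frac{9}{13}$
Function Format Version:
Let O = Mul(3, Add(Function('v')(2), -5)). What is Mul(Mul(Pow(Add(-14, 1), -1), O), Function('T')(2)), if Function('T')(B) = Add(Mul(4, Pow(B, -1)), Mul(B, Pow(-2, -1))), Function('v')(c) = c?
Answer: Rational(9, 13) ≈ 0.69231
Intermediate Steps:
Function('T')(B) = Add(Mul(4, Pow(B, -1)), Mul(Rational(-1, 2), B)) (Function('T')(B) = Add(Mul(4, Pow(B, -1)), Mul(B, Rational(-1, 2))) = Add(Mul(4, Pow(B, -1)), Mul(Rational(-1, 2), B)))
O = -9 (O = Mul(3, Add(2, -5)) = Mul(3, -3) = -9)
Mul(Mul(Pow(Add(-14, 1), -1), O), Function('T')(2)) = Mul(Mul(Pow(Add(-14, 1), -1), -9), Add(Mul(4, Pow(2, -1)), Mul(Rational(-1, 2), 2))) = Mul(Mul(Pow(-13, -1), -9), Add(Mul(4, Rational(1, 2)), -1)) = Mul(Mul(Rational(-1, 13), -9), Add(2, -1)) = Mul(Rational(9, 13), 1) = Rational(9, 13)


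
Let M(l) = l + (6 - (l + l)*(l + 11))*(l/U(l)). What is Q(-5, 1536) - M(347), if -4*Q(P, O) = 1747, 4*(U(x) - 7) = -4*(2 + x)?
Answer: -172957609/684 ≈ -2.5286e+5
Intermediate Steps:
U(x) = 5 - x (U(x) = 7 + (-4*(2 + x))/4 = 7 + (-8 - 4*x)/4 = 7 + (-2 - x) = 5 - x)
Q(P, O) = -1747/4 (Q(P, O) = -1/4*1747 = -1747/4)
M(l) = l + l*(6 - 2*l*(11 + l))/(5 - l) (M(l) = l + (6 - (l + l)*(l + 11))*(l/(5 - l)) = l + (6 - 2*l*(11 + l))*(l/(5 - l)) = l + l*(6 - 2*l*(11 + l))/(5 - l))
Q(-5, 1536) - M(347) = -1747/4 - 347*(-11 + 2*347**2 + 23*347)/(-5 + 347) = -1747/4 - 347*(-11 + 2*120409 + 7981)/342 = -1747/4 - 347*(-11 + 240818 + 7981)/342 = -1747/4 - 347*248788/342 = -1747/4 - 1*43164718/171 = -1747/4 - 43164718/171 = -172957609/684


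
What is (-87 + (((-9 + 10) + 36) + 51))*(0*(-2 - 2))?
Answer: 0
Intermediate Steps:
(-87 + (((-9 + 10) + 36) + 51))*(0*(-2 - 2)) = (-87 + ((1 + 36) + 51))*(0*(-4)) = (-87 + (37 + 51))*0 = (-87 + 88)*0 = 1*0 = 0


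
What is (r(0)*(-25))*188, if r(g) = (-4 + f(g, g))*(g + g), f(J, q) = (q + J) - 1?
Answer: 0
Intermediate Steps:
f(J, q) = -1 + J + q (f(J, q) = (J + q) - 1 = -1 + J + q)
r(g) = 2*g*(-5 + 2*g) (r(g) = (-4 + (-1 + g + g))*(g + g) = (-4 + (-1 + 2*g))*(2*g) = (-5 + 2*g)*(2*g) = 2*g*(-5 + 2*g))
(r(0)*(-25))*188 = ((2*0*(-5 + 2*0))*(-25))*188 = ((2*0*(-5 + 0))*(-25))*188 = ((2*0*(-5))*(-25))*188 = (0*(-25))*188 = 0*188 = 0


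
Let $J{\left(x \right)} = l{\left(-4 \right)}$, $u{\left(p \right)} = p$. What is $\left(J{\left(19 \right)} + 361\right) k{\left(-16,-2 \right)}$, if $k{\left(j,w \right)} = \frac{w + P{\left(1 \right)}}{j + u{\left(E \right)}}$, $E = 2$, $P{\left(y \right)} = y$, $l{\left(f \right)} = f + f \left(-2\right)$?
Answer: $\frac{365}{14} \approx 26.071$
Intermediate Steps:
$l{\left(f \right)} = - f$ ($l{\left(f \right)} = f - 2 f = - f$)
$J{\left(x \right)} = 4$ ($J{\left(x \right)} = \left(-1\right) \left(-4\right) = 4$)
$k{\left(j,w \right)} = \frac{1 + w}{2 + j}$ ($k{\left(j,w \right)} = \frac{w + 1}{j + 2} = \frac{1 + w}{2 + j}$)
$\left(J{\left(19 \right)} + 361\right) k{\left(-16,-2 \right)} = \left(4 + 361\right) \frac{1 - 2}{2 - 16} = 365 \frac{1}{-14} \left(-1\right) = 365 \left(\left(- \frac{1}{14}\right) \left(-1\right)\right) = 365 \cdot \frac{1}{14} = \frac{365}{14}$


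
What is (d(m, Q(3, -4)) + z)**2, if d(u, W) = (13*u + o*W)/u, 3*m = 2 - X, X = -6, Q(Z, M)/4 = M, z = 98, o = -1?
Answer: 13689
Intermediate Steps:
Q(Z, M) = 4*M
m = 8/3 (m = (2 - 1*(-6))/3 = (2 + 6)/3 = (1/3)*8 = 8/3 ≈ 2.6667)
d(u, W) = (-W + 13*u)/u (d(u, W) = (13*u - W)/u = (-W + 13*u)/u)
(d(m, Q(3, -4)) + z)**2 = ((13 - 4*(-4)/8/3) + 98)**2 = ((13 - 1*(-16)*3/8) + 98)**2 = ((13 + 6) + 98)**2 = (19 + 98)**2 = 117**2 = 13689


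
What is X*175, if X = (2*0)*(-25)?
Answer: 0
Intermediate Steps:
X = 0 (X = 0*(-25) = 0)
X*175 = 0*175 = 0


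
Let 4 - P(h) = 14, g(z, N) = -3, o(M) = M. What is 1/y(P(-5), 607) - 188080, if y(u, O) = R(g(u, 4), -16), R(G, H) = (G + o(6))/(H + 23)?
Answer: -564233/3 ≈ -1.8808e+5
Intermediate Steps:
R(G, H) = (6 + G)/(23 + H) (R(G, H) = (G + 6)/(H + 23) = (6 + G)/(23 + H))
P(h) = -10 (P(h) = 4 - 1*14 = 4 - 14 = -10)
y(u, O) = 3/7 (y(u, O) = (6 - 3)/(23 - 16) = 3/7)
1/y(P(-5), 607) - 188080 = 1/(3/7) - 188080 = 7/3 - 188080 = -564233/3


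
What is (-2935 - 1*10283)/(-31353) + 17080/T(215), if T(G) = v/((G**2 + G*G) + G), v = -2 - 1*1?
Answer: -16540987894982/31353 ≈ -5.2757e+8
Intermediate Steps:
v = -3 (v = -2 - 1 = -3)
T(G) = -3/(G + 2*G**2) (T(G) = -3/((G**2 + G*G) + G) = -3/((G**2 + G**2) + G) = -3/(2*G**2 + G) = -3/(G + 2*G**2))
(-2935 - 1*10283)/(-31353) + 17080/T(215) = (-2935 - 1*10283)/(-31353) + 17080/((-3/(215*(1 + 2*215)))) = (-2935 - 10283)*(-1/31353) + 17080/((-3*1/215/(1 + 430))) = -13218*(-1/31353) + 17080/((-3*1/215/431)) = 4406/10451 + 17080/((-3*1/215*1/431)) = 4406/10451 + 17080/(-3/92665) = 4406/10451 + 17080*(-92665/3) = 4406/10451 - 1582718200/3 = -16540987894982/31353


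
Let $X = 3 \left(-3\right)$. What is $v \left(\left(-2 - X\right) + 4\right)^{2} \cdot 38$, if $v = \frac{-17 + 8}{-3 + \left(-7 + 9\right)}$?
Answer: $41382$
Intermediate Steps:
$X = -9$
$v = 9$ ($v = - \frac{9}{-3 + 2} = - \frac{9}{-1} = \left(-9\right) \left(-1\right) = 9$)
$v \left(\left(-2 - X\right) + 4\right)^{2} \cdot 38 = 9 \left(\left(-2 - -9\right) + 4\right)^{2} \cdot 38 = 9 \left(\left(-2 + 9\right) + 4\right)^{2} \cdot 38 = 9 \left(7 + 4\right)^{2} \cdot 38 = 9 \cdot 11^{2} \cdot 38 = 9 \cdot 121 \cdot 38 = 1089 \cdot 38 = 41382$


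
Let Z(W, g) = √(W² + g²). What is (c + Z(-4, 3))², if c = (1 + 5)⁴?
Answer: 1692601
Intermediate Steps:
c = 1296 (c = 6⁴ = 1296)
(c + Z(-4, 3))² = (1296 + √((-4)² + 3²))² = (1296 + √(16 + 9))² = (1296 + √25)² = (1296 + 5)² = 1301² = 1692601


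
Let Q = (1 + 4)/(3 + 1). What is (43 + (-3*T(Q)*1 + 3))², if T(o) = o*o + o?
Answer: 361201/256 ≈ 1410.9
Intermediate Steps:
Q = 5/4 ≈ 1.2500
T(o) = o + o² (T(o) = o² + o = o + o²)
(43 + (-3*T(Q)*1 + 3))² = (43 + (-3*(5*(1 + 5/4)/4)*1 + 3))² = (43 + (-3*((5/4)*(9/4))*1 + 3))² = (43 + (-3*(45/16)*1 + 3))² = (43 + (-135/16 + 3))² = (43 - 87/16)² = (601/16)² = 361201/256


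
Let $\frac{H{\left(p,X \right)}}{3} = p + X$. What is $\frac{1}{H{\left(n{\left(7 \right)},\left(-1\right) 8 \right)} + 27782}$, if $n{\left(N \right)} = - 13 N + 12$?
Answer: $\frac{1}{27521} \approx 3.6336 \cdot 10^{-5}$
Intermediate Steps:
$n{\left(N \right)} = 12 - 13 N$
$H{\left(p,X \right)} = 3 X + 3 p$ ($H{\left(p,X \right)} = 3 \left(p + X\right) = 3 \left(X + p\right) = 3 X + 3 p$)
$\frac{1}{H{\left(n{\left(7 \right)},\left(-1\right) 8 \right)} + 27782} = \frac{1}{\left(3 \left(\left(-1\right) 8\right) + 3 \left(12 - 91\right)\right) + 27782} = \frac{1}{\left(3 \left(-8\right) + 3 \left(12 - 91\right)\right) + 27782} = \frac{1}{\left(-24 + 3 \left(-79\right)\right) + 27782} = \frac{1}{\left(-24 - 237\right) + 27782} = \frac{1}{-261 + 27782} = \frac{1}{27521}$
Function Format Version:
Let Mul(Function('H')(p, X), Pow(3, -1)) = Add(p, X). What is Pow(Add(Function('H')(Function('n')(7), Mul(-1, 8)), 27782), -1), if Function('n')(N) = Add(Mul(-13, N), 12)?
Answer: Rational(1, 27521) ≈ 3.6336e-5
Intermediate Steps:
Function('n')(N) = Add(12, Mul(-13, N))
Function('H')(p, X) = Add(Mul(3, X), Mul(3, p)) (Function('H')(p, X) = Mul(3, Add(p, X)) = Mul(3, Add(X, p)) = Add(Mul(3, X), Mul(3, p)))
Pow(Add(Function('H')(Function('n')(7), Mul(-1, 8)), 27782), -1) = Pow(Add(Add(Mul(3, Mul(-1, 8)), Mul(3, Add(12, Mul(-13, 7)))), 27782), -1) = Pow(Add(Add(Mul(3, -8), Mul(3, Add(12, -91))), 27782), -1) = Pow(Add(Add(-24, Mul(3, -79)), 27782), -1) = Pow(Add(Add(-24, -237), 27782), -1) = Pow(Add(-261, 27782), -1) = Pow(27521, -1) = Rational(1, 27521)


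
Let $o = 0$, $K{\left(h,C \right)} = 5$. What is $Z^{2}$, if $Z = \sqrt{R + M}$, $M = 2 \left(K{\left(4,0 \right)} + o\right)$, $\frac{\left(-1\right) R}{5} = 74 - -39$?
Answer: $-555$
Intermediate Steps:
$R = -565$ ($R = - 5 \left(74 - -39\right) = - 5 \left(74 + 39\right) = \left(-5\right) 113 = -565$)
$M = 10$ ($M = 2 \left(5 + 0\right) = 2 \cdot 5 = 10$)
$Z = i \sqrt{555}$ ($Z = \sqrt{-565 + 10} = \sqrt{-555} = i \sqrt{555} \approx 23.558 i$)
$Z^{2} = \left(i \sqrt{555}\right)^{2} = -555$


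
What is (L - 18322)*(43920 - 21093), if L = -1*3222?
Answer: -491784888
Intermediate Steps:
L = -3222
(L - 18322)*(43920 - 21093) = (-3222 - 18322)*(43920 - 21093) = -21544*22827 = -491784888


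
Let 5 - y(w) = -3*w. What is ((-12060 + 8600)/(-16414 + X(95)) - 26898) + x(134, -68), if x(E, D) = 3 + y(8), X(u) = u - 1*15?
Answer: -219412892/8167 ≈ -26866.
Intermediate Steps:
X(u) = -15 + u (X(u) = u - 15 = -15 + u)
y(w) = 5 + 3*w (y(w) = 5 - (-3)*w = 5 + 3*w)
x(E, D) = 32 (x(E, D) = 3 + (5 + 3*8) = 3 + (5 + 24) = 3 + 29 = 32)
((-12060 + 8600)/(-16414 + X(95)) - 26898) + x(134, -68) = ((-12060 + 8600)/(-16414 + (-15 + 95)) - 26898) + 32 = (-3460/(-16414 + 80) - 26898) + 32 = (-3460/(-16334) - 26898) + 32 = (-3460*(-1/16334) - 26898) + 32 = (1730/8167 - 26898) + 32 = -219674236/8167 + 32 = -219412892/8167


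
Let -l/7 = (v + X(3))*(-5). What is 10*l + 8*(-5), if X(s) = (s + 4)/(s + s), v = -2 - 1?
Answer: -2045/3 ≈ -681.67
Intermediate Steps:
v = -3
X(s) = (4 + s)/(2*s) (X(s) = (4 + s)/((2*s)) = (4 + s)*(1/(2*s)) = (4 + s)/(2*s))
l = -385/6 (l = -7*(-3 + (½)*(4 + 3)/3)*(-5) = -7*(-3 + (½)*(⅓)*7)*(-5) = -7*(-3 + 7/6)*(-5) = -(-77)*(-5)/6 = -7*55/6 = -385/6 ≈ -64.167)
10*l + 8*(-5) = 10*(-385/6) + 8*(-5) = -1925/3 - 40 = -2045/3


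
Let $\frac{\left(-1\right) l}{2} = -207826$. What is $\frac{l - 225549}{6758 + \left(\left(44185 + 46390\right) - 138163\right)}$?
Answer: $- \frac{190103}{40830} \approx -4.656$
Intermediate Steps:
$l = 415652$ ($l = \left(-2\right) \left(-207826\right) = 415652$)
$\frac{l - 225549}{6758 + \left(\left(44185 + 46390\right) - 138163\right)} = \frac{415652 - 225549}{6758 + \left(\left(44185 + 46390\right) - 138163\right)} = \frac{190103}{6758 + \left(90575 - 138163\right)} = \frac{190103}{6758 - 47588} = \frac{190103}{-40830} = 190103 \left(- \frac{1}{40830}\right) = - \frac{190103}{40830}$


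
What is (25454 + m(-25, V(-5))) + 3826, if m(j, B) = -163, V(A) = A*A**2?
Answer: 29117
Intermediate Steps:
V(A) = A**3
(25454 + m(-25, V(-5))) + 3826 = (25454 - 163) + 3826 = 25291 + 3826 = 29117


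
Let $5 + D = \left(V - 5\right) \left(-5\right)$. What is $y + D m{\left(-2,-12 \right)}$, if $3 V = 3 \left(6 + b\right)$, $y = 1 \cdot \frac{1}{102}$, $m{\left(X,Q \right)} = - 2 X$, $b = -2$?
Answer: $\frac{1}{102} \approx 0.0098039$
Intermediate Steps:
$y = \frac{1}{102}$ ($y = 1 \cdot \frac{1}{102} = \frac{1}{102} \approx 0.0098039$)
$V = 4$ ($V = \frac{3 \left(6 - 2\right)}{3} = \frac{3 \cdot 4}{3} = \frac{1}{3} \cdot 12 = 4$)
$D = 0$ ($D = -5 + \left(4 - 5\right) \left(-5\right) = -5 - -5 = -5 + 5 = 0$)
$y + D m{\left(-2,-12 \right)} = \frac{1}{102} + 0 \left(\left(-2\right) \left(-2\right)\right) = \frac{1}{102} + 0 \cdot 4 = \frac{1}{102} + 0 = \frac{1}{102}$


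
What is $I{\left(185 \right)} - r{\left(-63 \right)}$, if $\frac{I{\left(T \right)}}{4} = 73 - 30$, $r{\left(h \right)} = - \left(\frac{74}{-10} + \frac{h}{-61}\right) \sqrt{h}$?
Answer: $172 - \frac{5826 i \sqrt{7}}{305} \approx 172.0 - 50.538 i$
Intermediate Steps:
$r{\left(h \right)} = - \sqrt{h} \left(- \frac{37}{5} - \frac{h}{61}\right)$ ($r{\left(h \right)} = - \left(74 \left(- \frac{1}{10}\right) + h \left(- \frac{1}{61}\right)\right) \sqrt{h} = - \left(- \frac{37}{5} - \frac{h}{61}\right) \sqrt{h} = - \sqrt{h} \left(- \frac{37}{5} - \frac{h}{61}\right)$)
$I{\left(T \right)} = 172$ ($I{\left(T \right)} = 4 \left(73 - 30\right) = 4 \cdot 43 = 172$)
$I{\left(185 \right)} - r{\left(-63 \right)} = 172 - \frac{\sqrt{-63} \left(2257 + 5 \left(-63\right)\right)}{305} = 172 - \frac{3 i \sqrt{7} \left(2257 - 315\right)}{305} = 172 - \frac{1}{305} \cdot 3 i \sqrt{7} \cdot 1942 = 172 - \frac{5826 i \sqrt{7}}{305}$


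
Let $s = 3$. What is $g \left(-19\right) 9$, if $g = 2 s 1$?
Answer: $-1026$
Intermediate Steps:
$g = 6$ ($g = 2 \cdot 3 \cdot 1 = 6 \cdot 1 = 6$)
$g \left(-19\right) 9 = 6 \left(-19\right) 9 = \left(-114\right) 9 = -1026$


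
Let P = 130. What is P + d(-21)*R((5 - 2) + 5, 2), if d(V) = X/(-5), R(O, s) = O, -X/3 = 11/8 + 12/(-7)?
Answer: 4493/35 ≈ 128.37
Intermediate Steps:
X = 57/56 (X = -3*(11/8 + 12/(-7)) = -3*(11*(⅛) + 12*(-⅐)) = -3*(11/8 - 12/7) = -3*(-19/56) = 57/56 ≈ 1.0179)
d(V) = -57/280 (d(V) = (57/56)/(-5) = (57/56)*(-⅕) = -57/280)
P + d(-21)*R((5 - 2) + 5, 2) = 130 - 57*((5 - 2) + 5)/280 = 130 - 57*(3 + 5)/280 = 130 - 57/280*8 = 130 - 57/35 = 4493/35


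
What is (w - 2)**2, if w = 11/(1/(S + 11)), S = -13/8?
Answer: 654481/64 ≈ 10226.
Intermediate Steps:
S = -13/8 (S = -13*1/8 = -13/8 ≈ -1.6250)
w = 825/8 (w = 11/(1/(-13/8 + 11)) = 11/(1/(75/8)) = 11/(8/75) = 11*(75/8) = 825/8 ≈ 103.13)
(w - 2)**2 = (825/8 - 2)**2 = (809/8)**2 = 654481/64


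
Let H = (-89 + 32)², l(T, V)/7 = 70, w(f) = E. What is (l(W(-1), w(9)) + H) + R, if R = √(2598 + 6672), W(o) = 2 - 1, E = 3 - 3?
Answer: 3739 + 3*√1030 ≈ 3835.3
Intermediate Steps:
E = 0
w(f) = 0
W(o) = 1
l(T, V) = 490 (l(T, V) = 7*70 = 490)
H = 3249 (H = (-57)² = 3249)
R = 3*√1030 (R = √9270 = 3*√1030 ≈ 96.281)
(l(W(-1), w(9)) + H) + R = (490 + 3249) + 3*√1030 = 3739 + 3*√1030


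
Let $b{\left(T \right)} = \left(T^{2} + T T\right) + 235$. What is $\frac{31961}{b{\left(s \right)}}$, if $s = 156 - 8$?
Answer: $\frac{31961}{44043} \approx 0.72568$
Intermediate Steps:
$s = 148$
$b{\left(T \right)} = 235 + 2 T^{2}$ ($b{\left(T \right)} = \left(T^{2} + T^{2}\right) + 235 = 2 T^{2} + 235 = 235 + 2 T^{2}$)
$\frac{31961}{b{\left(s \right)}} = \frac{31961}{235 + 2 \cdot 148^{2}} = \frac{31961}{235 + 2 \cdot 21904} = \frac{31961}{235 + 43808} = \frac{31961}{44043}$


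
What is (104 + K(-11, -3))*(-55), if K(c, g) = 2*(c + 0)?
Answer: -4510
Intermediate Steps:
K(c, g) = 2*c
(104 + K(-11, -3))*(-55) = (104 + 2*(-11))*(-55) = (104 - 22)*(-55) = 82*(-55) = -4510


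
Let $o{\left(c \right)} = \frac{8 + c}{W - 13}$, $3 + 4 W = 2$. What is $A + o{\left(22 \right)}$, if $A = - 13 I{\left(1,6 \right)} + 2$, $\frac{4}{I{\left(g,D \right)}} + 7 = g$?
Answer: $\frac{1336}{159} \approx 8.4025$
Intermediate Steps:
$W = - \frac{1}{4}$ ($W = - \frac{3}{4} + \frac{1}{4} \cdot 2 = - \frac{3}{4} + \frac{1}{2} = - \frac{1}{4} \approx -0.25$)
$I{\left(g,D \right)} = \frac{4}{-7 + g}$
$o{\left(c \right)} = - \frac{32}{53} - \frac{4 c}{53}$ ($o{\left(c \right)} = \frac{8 + c}{- \frac{1}{4} - 13} = \frac{8 + c}{- \frac{53}{4}} = \left(8 + c\right) \left(- \frac{4}{53}\right) = - \frac{32}{53} - \frac{4 c}{53}$)
$A = \frac{32}{3}$ ($A = - 13 \frac{4}{-7 + 1} + 2 = - 13 \frac{4}{-6} + 2 = - 13 \cdot 4 \left(- \frac{1}{6}\right) + 2 = \left(-13\right) \left(- \frac{2}{3}\right) + 2 = \frac{26}{3} + 2 = \frac{32}{3} \approx 10.667$)
$A + o{\left(22 \right)} = \frac{32}{3} - \frac{120}{53} = \frac{1336}{159}$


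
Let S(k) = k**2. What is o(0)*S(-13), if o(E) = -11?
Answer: -1859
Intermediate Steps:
o(0)*S(-13) = -11*(-13)**2 = -11*169 = -1859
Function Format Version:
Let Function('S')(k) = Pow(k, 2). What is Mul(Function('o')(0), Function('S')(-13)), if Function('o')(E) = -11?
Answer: -1859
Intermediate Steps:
Mul(Function('o')(0), Function('S')(-13)) = Mul(-11, Pow(-13, 2)) = Mul(-11, 169) = -1859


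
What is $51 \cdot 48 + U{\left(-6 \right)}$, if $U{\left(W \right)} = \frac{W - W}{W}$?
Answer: $2448$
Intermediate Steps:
$U{\left(W \right)} = 0$ ($U{\left(W \right)} = \frac{0}{W} = 0$)
$51 \cdot 48 + U{\left(-6 \right)} = 51 \cdot 48 + 0 = 2448 + 0 = 2448$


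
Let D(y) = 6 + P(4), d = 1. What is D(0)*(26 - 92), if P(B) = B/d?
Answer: -660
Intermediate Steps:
P(B) = B (P(B) = B/1 = B*1 = B)
D(y) = 10 (D(y) = 6 + 4 = 10)
D(0)*(26 - 92) = 10*(26 - 92) = 10*(-66) = -660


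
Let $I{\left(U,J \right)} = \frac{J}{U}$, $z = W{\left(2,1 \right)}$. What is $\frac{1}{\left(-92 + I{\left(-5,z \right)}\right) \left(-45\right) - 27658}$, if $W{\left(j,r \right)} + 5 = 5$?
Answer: $- \frac{1}{23518} \approx -4.2521 \cdot 10^{-5}$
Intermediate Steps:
$W{\left(j,r \right)} = 0$ ($W{\left(j,r \right)} = -5 + 5 = 0$)
$z = 0$
$\frac{1}{\left(-92 + I{\left(-5,z \right)}\right) \left(-45\right) - 27658} = \frac{1}{\left(-92 + \frac{0}{-5}\right) \left(-45\right) - 27658} = \frac{1}{\left(-92 + 0 \left(- \frac{1}{5}\right)\right) \left(-45\right) - 27658} = \frac{1}{\left(-92 + 0\right) \left(-45\right) - 27658} = \frac{1}{\left(-92\right) \left(-45\right) - 27658} = \frac{1}{4140 - 27658} = \frac{1}{-23518} = - \frac{1}{23518}$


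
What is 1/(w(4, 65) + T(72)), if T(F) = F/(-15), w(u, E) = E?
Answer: 5/301 ≈ 0.016611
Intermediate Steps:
T(F) = -F/15 (T(F) = F*(-1/15) = -F/15)
1/(w(4, 65) + T(72)) = 1/(65 - 1/15*72) = 1/(65 - 24/5) = 1/(301/5) = 5/301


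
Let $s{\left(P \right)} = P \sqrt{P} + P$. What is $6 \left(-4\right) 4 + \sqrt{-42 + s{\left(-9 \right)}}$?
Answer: $-96 + \sqrt{-51 - 27 i} \approx -94.169 - 7.3725 i$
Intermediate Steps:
$s{\left(P \right)} = P + P^{\frac{3}{2}}$ ($s{\left(P \right)} = P^{\frac{3}{2}} + P = P + P^{\frac{3}{2}}$)
$6 \left(-4\right) 4 + \sqrt{-42 + s{\left(-9 \right)}} = 6 \left(-4\right) 4 + \sqrt{-42 - \left(9 - \left(-9\right)^{\frac{3}{2}}\right)} = \left(-24\right) 4 + \sqrt{-42 - \left(9 + 27 i\right)} = -96 + \sqrt{-51 - 27 i}$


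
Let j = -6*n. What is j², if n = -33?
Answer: 39204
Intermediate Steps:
j = 198 (j = -6*(-33) = 198)
j² = 198² = 39204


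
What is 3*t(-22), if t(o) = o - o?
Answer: 0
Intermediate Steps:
t(o) = 0
3*t(-22) = 3*0 = 0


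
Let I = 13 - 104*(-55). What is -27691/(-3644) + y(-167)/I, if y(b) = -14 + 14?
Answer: 27691/3644 ≈ 7.5991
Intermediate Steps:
I = 5733 (I = 13 + 5720 = 5733)
y(b) = 0
-27691/(-3644) + y(-167)/I = -27691/(-3644) + 0/5733 = -27691*(-1/3644) + 0*(1/5733) = 27691/3644 + 0 = 27691/3644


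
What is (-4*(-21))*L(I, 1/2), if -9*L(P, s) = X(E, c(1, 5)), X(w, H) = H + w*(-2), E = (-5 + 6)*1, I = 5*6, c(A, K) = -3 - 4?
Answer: 84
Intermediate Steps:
c(A, K) = -7
I = 30
E = 1 (E = 1*1 = 1)
X(w, H) = H - 2*w
L(P, s) = 1 (L(P, s) = -(-7 - 2*1)/9 = -(-7 - 2)/9 = -⅑*(-9) = 1)
(-4*(-21))*L(I, 1/2) = -4*(-21)*1 = 84*1 = 84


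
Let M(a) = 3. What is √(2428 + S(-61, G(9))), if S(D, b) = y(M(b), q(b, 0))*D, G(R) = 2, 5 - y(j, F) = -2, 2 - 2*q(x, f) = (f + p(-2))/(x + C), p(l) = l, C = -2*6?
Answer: √2001 ≈ 44.733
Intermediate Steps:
C = -12
q(x, f) = 1 - (-2 + f)/(2*(-12 + x)) (q(x, f) = 1 - (f - 2)/(2*(x - 12)) = 1 - (-2 + f)/(2*(-12 + x)))
y(j, F) = 7 (y(j, F) = 5 - 1*(-2) = 5 + 2 = 7)
S(D, b) = 7*D
√(2428 + S(-61, G(9))) = √(2428 + 7*(-61)) = √(2428 - 427) = √2001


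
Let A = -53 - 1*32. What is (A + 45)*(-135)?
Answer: 5400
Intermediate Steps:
A = -85 (A = -53 - 32 = -85)
(A + 45)*(-135) = (-85 + 45)*(-135) = -40*(-135) = 5400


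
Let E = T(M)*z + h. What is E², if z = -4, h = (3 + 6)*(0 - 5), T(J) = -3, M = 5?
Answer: 1089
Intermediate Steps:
h = -45 (h = 9*(-5) = -45)
E = -33 (E = -3*(-4) - 45 = 12 - 45 = -33)
E² = (-33)² = 1089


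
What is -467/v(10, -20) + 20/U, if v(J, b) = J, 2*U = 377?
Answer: -175659/3770 ≈ -46.594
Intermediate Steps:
U = 377/2 (U = (½)*377 = 377/2 ≈ 188.50)
-467/v(10, -20) + 20/U = -467/10 + 20/(377/2) = -467*⅒ + 20*(2/377) = -467/10 + 40/377 = -175659/3770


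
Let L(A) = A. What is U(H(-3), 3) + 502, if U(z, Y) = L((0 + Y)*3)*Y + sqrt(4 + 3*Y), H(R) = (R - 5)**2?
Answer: 529 + sqrt(13) ≈ 532.61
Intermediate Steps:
H(R) = (-5 + R)**2
U(z, Y) = sqrt(4 + 3*Y) + 3*Y**2 (U(z, Y) = ((0 + Y)*3)*Y + sqrt(4 + 3*Y) = (Y*3)*Y + sqrt(4 + 3*Y) = (3*Y)*Y + sqrt(4 + 3*Y) = 3*Y**2 + sqrt(4 + 3*Y) = sqrt(4 + 3*Y) + 3*Y**2)
U(H(-3), 3) + 502 = (sqrt(4 + 3*3) + 3*3**2) + 502 = (sqrt(4 + 9) + 3*9) + 502 = (sqrt(13) + 27) + 502 = (27 + sqrt(13)) + 502 = 529 + sqrt(13)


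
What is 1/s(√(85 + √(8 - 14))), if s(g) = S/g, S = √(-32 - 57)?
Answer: -I*√89*√(85 + I*√6)/89 ≈ 0.01408 - 0.97737*I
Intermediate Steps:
S = I*√89 (S = √(-89) = I*√89 ≈ 9.434*I)
s(g) = I*√89/g (s(g) = (I*√89)/g = I*√89/g)
1/s(√(85 + √(8 - 14))) = 1/(I*√89/(√(85 + √(8 - 14)))) = 1/(I*√89/(√(85 + √(-6)))) = 1/(I*√89/(√(85 + I*√6))) = 1/(I*√89/√(85 + I*√6)) = -I*√89*√(85 + I*√6)/89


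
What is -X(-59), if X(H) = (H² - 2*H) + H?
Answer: -3540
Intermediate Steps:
X(H) = H² - H
-X(-59) = -(-59)*(-1 - 59) = -(-59)*(-60) = -1*3540 = -3540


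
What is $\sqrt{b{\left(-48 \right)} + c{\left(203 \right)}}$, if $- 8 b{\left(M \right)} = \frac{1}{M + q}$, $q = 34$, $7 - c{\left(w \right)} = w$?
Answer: $\frac{9 i \sqrt{1897}}{28} \approx 14.0 i$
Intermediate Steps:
$c{\left(w \right)} = 7 - w$
$b{\left(M \right)} = - \frac{1}{8 \left(34 + M\right)}$ ($b{\left(M \right)} = - \frac{1}{8 \left(M + 34\right)} = - \frac{1}{8 \left(34 + M\right)}$)
$\sqrt{b{\left(-48 \right)} + c{\left(203 \right)}} = \sqrt{- \frac{1}{272 + 8 \left(-48\right)} + \left(7 - 203\right)} = \sqrt{- \frac{1}{272 - 384} + \left(7 - 203\right)} = \sqrt{- \frac{1}{-112} - 196} = \sqrt{\left(-1\right) \left(- \frac{1}{112}\right) - 196} = \sqrt{\frac{1}{112} - 196} = \sqrt{- \frac{21951}{112}} = \frac{9 i \sqrt{1897}}{28}$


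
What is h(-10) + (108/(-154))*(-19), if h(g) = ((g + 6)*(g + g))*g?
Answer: -60574/77 ≈ -786.68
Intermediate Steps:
h(g) = 2*g²*(6 + g) (h(g) = ((6 + g)*(2*g))*g = (2*g*(6 + g))*g = 2*g²*(6 + g))
h(-10) + (108/(-154))*(-19) = 2*(-10)²*(6 - 10) + (108/(-154))*(-19) = 2*100*(-4) + (108*(-1/154))*(-19) = -800 - 54/77*(-19) = -800 + 1026/77 = -60574/77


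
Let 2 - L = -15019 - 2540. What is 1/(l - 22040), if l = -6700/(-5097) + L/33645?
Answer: -19054285/419921449187 ≈ -4.5376e-5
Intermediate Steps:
L = 17561 (L = 2 - (-15019 - 2540) = 2 - 1*(-17559) = 2 + 17559 = 17561)
l = 34992213/19054285 (l = -6700/(-5097) + 17561/33645 = -6700*(-1/5097) + 17561*(1/33645) = 6700/5097 + 17561/33645 = 34992213/19054285 ≈ 1.8364)
1/(l - 22040) = 1/(34992213/19054285 - 22040) = 1/(-419921449187/19054285) = -19054285/419921449187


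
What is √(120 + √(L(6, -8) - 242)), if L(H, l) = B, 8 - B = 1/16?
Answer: √(480 + I*√3745)/2 ≈ 10.977 + 0.6969*I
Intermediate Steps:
B = 127/16 (B = 8 - 1/16 = 127/16 ≈ 7.9375)
L(H, l) = 127/16
√(120 + √(L(6, -8) - 242)) = √(120 + √(127/16 - 242)) = √(120 + √(-3745/16)) = √(120 + I*√3745/4)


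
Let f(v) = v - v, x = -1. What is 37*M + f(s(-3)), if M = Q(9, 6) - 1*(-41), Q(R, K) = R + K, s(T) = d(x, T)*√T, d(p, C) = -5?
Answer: 2072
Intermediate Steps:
s(T) = -5*√T
Q(R, K) = K + R
f(v) = 0
M = 56 (M = (6 + 9) - 1*(-41) = 15 + 41 = 56)
37*M + f(s(-3)) = 37*56 + 0 = 2072 + 0 = 2072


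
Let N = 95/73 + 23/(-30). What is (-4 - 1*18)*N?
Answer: -12881/1095 ≈ -11.763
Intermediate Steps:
N = 1171/2190 (N = 95*(1/73) + 23*(-1/30) = 95/73 - 23/30 = 1171/2190 ≈ 0.53470)
(-4 - 1*18)*N = (-4 - 1*18)*(1171/2190) = (-4 - 18)*(1171/2190) = -22*1171/2190 = -12881/1095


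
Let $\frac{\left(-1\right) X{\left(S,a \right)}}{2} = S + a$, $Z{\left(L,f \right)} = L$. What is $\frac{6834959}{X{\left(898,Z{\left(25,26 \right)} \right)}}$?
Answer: $- \frac{6834959}{1846} \approx -3702.6$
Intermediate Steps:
$X{\left(S,a \right)} = - 2 S - 2 a$ ($X{\left(S,a \right)} = - 2 \left(S + a\right) = - 2 S - 2 a$)
$\frac{6834959}{X{\left(898,Z{\left(25,26 \right)} \right)}} = \frac{6834959}{\left(-2\right) 898 - 50} = \frac{6834959}{-1796 - 50} = \frac{6834959}{-1846} = 6834959 \left(- \frac{1}{1846}\right) = - \frac{6834959}{1846}$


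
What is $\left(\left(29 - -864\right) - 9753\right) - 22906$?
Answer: $-31766$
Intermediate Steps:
$\left(\left(29 - -864\right) - 9753\right) - 22906 = \left(\left(29 + 864\right) - 9753\right) - 22906 = \left(893 - 9753\right) - 22906 = -8860 - 22906 = -31766$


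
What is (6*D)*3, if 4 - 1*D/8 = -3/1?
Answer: 1008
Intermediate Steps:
D = 56 (D = 32 - (-24)/1 = 32 - (-24) = 32 - 8*(-3) = 32 + 24 = 56)
(6*D)*3 = (6*56)*3 = 336*3 = 1008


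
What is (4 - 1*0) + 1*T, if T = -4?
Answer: 0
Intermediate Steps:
(4 - 1*0) + 1*T = (4 - 1*0) + 1*(-4) = (4 + 0) - 4 = 4 - 4 = 0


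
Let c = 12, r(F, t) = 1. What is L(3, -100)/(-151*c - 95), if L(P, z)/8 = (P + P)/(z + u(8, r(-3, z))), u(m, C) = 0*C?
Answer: 12/47675 ≈ 0.00025170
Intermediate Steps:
u(m, C) = 0
L(P, z) = 16*P/z (L(P, z) = 8*((P + P)/(z + 0)) = 8*((2*P)/z) = 8*(2*P/z) = 16*P/z)
L(3, -100)/(-151*c - 95) = (16*3/(-100))/(-151*12 - 95) = (16*3*(-1/100))/(-1812 - 95) = -12/25/(-1907) = -12/25*(-1/1907) = 12/47675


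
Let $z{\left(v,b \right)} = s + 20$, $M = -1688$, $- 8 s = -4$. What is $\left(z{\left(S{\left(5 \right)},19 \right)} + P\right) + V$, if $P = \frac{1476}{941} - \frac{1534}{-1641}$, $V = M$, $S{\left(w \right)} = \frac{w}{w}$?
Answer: $- \frac{5142112415}{3088362} \approx -1665.0$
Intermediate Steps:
$S{\left(w \right)} = 1$
$s = \frac{1}{2}$ ($s = \left(- \frac{1}{8}\right) \left(-4\right) = \frac{1}{2} \approx 0.5$)
$z{\left(v,b \right)} = \frac{41}{2}$ ($z{\left(v,b \right)} = \frac{1}{2} + 20 = \frac{41}{2}$)
$V = -1688$
$P = \frac{3865610}{1544181}$ ($P = 1476 \cdot \frac{1}{941} - - \frac{1534}{1641} = \frac{1476}{941} + \frac{1534}{1641} = \frac{3865610}{1544181} \approx 2.5033$)
$\left(z{\left(S{\left(5 \right)},19 \right)} + P\right) + V = \left(\frac{41}{2} + \frac{3865610}{1544181}\right) - 1688 = \frac{71042641}{3088362} - 1688 = - \frac{5142112415}{3088362}$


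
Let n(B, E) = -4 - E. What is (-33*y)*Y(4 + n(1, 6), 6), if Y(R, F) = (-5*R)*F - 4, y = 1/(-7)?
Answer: 5808/7 ≈ 829.71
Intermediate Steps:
y = -1/7 ≈ -0.14286
Y(R, F) = -4 - 5*F*R (Y(R, F) = -5*F*R - 4 = -4 - 5*F*R)
(-33*y)*Y(4 + n(1, 6), 6) = (-33*(-1/7))*(-4 - 5*6*(4 + (-4 - 1*6))) = 33*(-4 - 5*6*(4 + (-4 - 6)))/7 = 33*(-4 - 5*6*(4 - 10))/7 = 33*(-4 - 5*6*(-6))/7 = 33*(-4 + 180)/7 = (33/7)*176 = 5808/7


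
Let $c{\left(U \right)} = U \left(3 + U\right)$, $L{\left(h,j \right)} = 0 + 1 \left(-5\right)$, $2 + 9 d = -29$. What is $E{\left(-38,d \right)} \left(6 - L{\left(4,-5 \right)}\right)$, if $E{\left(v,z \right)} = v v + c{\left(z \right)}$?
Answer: $\frac{1287968}{81} \approx 15901.0$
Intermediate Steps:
$d = - \frac{31}{9}$ ($d = - \frac{2}{9} + \frac{1}{9} \left(-29\right) = - \frac{2}{9} - \frac{29}{9} = - \frac{31}{9} \approx -3.4444$)
$L{\left(h,j \right)} = -5$ ($L{\left(h,j \right)} = 0 - 5 = -5$)
$E{\left(v,z \right)} = v^{2} + z \left(3 + z\right)$ ($E{\left(v,z \right)} = v v + z \left(3 + z\right) = v^{2} + z \left(3 + z\right)$)
$E{\left(-38,d \right)} \left(6 - L{\left(4,-5 \right)}\right) = \left(\left(-38\right)^{2} - \frac{31 \left(3 - \frac{31}{9}\right)}{9}\right) \left(6 - -5\right) = \left(1444 - - \frac{124}{81}\right) \left(6 + 5\right) = \left(1444 + \frac{124}{81}\right) 11 = \frac{117088}{81} \cdot 11 = \frac{1287968}{81}$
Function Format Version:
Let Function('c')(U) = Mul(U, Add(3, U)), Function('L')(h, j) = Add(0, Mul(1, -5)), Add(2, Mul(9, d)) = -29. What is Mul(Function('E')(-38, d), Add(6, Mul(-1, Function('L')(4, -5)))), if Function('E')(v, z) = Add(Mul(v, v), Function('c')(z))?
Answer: Rational(1287968, 81) ≈ 15901.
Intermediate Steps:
d = Rational(-31, 9) (d = Add(Rational(-2, 9), Mul(Rational(1, 9), -29)) = Add(Rational(-2, 9), Rational(-29, 9)) = Rational(-31, 9) ≈ -3.4444)
Function('L')(h, j) = -5 (Function('L')(h, j) = Add(0, -5) = -5)
Function('E')(v, z) = Add(Pow(v, 2), Mul(z, Add(3, z))) (Function('E')(v, z) = Add(Mul(v, v), Mul(z, Add(3, z))) = Add(Pow(v, 2), Mul(z, Add(3, z))))
Mul(Function('E')(-38, d), Add(6, Mul(-1, Function('L')(4, -5)))) = Mul(Add(Pow(-38, 2), Mul(Rational(-31, 9), Add(3, Rational(-31, 9)))), Add(6, Mul(-1, -5))) = Mul(Add(1444, Mul(Rational(-31, 9), Rational(-4, 9))), Add(6, 5)) = Mul(Add(1444, Rational(124, 81)), 11) = Mul(Rational(117088, 81), 11) = Rational(1287968, 81)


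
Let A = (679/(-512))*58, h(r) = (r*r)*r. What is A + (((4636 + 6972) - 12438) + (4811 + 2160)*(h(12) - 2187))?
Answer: -819352555/256 ≈ -3.2006e+6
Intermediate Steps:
h(r) = r³ (h(r) = r²*r = r³)
A = -19691/256 (A = (679*(-1/512))*58 = -679/512*58 = -19691/256 ≈ -76.918)
A + (((4636 + 6972) - 12438) + (4811 + 2160)*(h(12) - 2187)) = -19691/256 + (((4636 + 6972) - 12438) + (4811 + 2160)*(12³ - 2187)) = -19691/256 + ((11608 - 12438) + 6971*(1728 - 2187)) = -19691/256 + (-830 + 6971*(-459)) = -19691/256 + (-830 - 3199689) = -19691/256 - 3200519 = -819352555/256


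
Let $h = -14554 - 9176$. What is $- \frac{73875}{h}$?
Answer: $\frac{4925}{1582} \approx 3.1131$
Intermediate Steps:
$h = -23730$ ($h = -14554 - 9176 = -23730$)
$- \frac{73875}{h} = - \frac{73875}{-23730} = \left(-73875\right) \left(- \frac{1}{23730}\right) = \frac{4925}{1582}$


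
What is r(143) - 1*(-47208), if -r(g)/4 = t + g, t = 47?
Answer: 46448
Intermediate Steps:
r(g) = -188 - 4*g (r(g) = -4*(47 + g) = -188 - 4*g)
r(143) - 1*(-47208) = (-188 - 4*143) - 1*(-47208) = (-188 - 572) + 47208 = -760 + 47208 = 46448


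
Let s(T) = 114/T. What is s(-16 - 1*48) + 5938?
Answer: 189959/32 ≈ 5936.2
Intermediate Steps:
s(-16 - 1*48) + 5938 = 114/(-16 - 1*48) + 5938 = 114/(-16 - 48) + 5938 = 114/(-64) + 5938 = 114*(-1/64) + 5938 = -57/32 + 5938 = 189959/32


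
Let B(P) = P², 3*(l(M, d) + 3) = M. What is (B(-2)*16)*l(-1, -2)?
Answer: -640/3 ≈ -213.33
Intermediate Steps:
l(M, d) = -3 + M/3
(B(-2)*16)*l(-1, -2) = ((-2)²*16)*(-3 + (⅓)*(-1)) = (4*16)*(-3 - ⅓) = 64*(-10/3) = -640/3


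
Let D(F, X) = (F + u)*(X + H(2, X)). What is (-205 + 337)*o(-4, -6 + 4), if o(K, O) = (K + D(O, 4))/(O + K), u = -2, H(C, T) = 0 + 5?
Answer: 880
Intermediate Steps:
H(C, T) = 5
D(F, X) = (-2 + F)*(5 + X) (D(F, X) = (F - 2)*(X + 5) = (-2 + F)*(5 + X))
o(K, O) = (-18 + K + 9*O)/(K + O) (o(K, O) = (K + (-10 - 2*4 + 5*O + O*4))/(O + K) = (K + (-10 - 8 + 5*O + 4*O))/(K + O) = (K + (-18 + 9*O))/(K + O) = (-18 + K + 9*O)/(K + O))
(-205 + 337)*o(-4, -6 + 4) = (-205 + 337)*((-18 - 4 + 9*(-6 + 4))/(-4 + (-6 + 4))) = 132*((-18 - 4 + 9*(-2))/(-4 - 2)) = 132*((-18 - 4 - 18)/(-6)) = 132*(-1/6*(-40)) = 132*(20/3) = 880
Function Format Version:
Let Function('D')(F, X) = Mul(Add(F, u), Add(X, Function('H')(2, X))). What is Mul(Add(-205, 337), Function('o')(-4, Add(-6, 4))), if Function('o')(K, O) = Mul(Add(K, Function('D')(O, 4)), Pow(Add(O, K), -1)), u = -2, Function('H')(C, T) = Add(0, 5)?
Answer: 880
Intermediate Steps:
Function('H')(C, T) = 5
Function('D')(F, X) = Mul(Add(-2, F), Add(5, X)) (Function('D')(F, X) = Mul(Add(F, -2), Add(X, 5)) = Mul(Add(-2, F), Add(5, X)))
Function('o')(K, O) = Mul(Pow(Add(K, O), -1), Add(-18, K, Mul(9, O))) (Function('o')(K, O) = Mul(Add(K, Add(-10, Mul(-2, 4), Mul(5, O), Mul(O, 4))), Pow(Add(O, K), -1)) = Mul(Add(K, Add(-10, -8, Mul(5, O), Mul(4, O))), Pow(Add(K, O), -1)) = Mul(Add(K, Add(-18, Mul(9, O))), Pow(Add(K, O), -1)) = Mul(Add(-18, K, Mul(9, O)), Pow(Add(K, O), -1)) = Mul(Pow(Add(K, O), -1), Add(-18, K, Mul(9, O))))
Mul(Add(-205, 337), Function('o')(-4, Add(-6, 4))) = Mul(Add(-205, 337), Mul(Pow(Add(-4, Add(-6, 4)), -1), Add(-18, -4, Mul(9, Add(-6, 4))))) = Mul(132, Mul(Pow(Add(-4, -2), -1), Add(-18, -4, Mul(9, -2)))) = Mul(132, Mul(Pow(-6, -1), Add(-18, -4, -18))) = Mul(132, Mul(Rational(-1, 6), -40)) = Mul(132, Rational(20, 3)) = 880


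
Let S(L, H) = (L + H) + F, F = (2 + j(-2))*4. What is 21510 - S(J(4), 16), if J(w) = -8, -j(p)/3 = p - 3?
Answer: 21434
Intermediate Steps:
j(p) = 9 - 3*p (j(p) = -3*(p - 3) = -3*(-3 + p) = 9 - 3*p)
F = 68 (F = (2 + (9 - 3*(-2)))*4 = (2 + (9 + 6))*4 = (2 + 15)*4 = 17*4 = 68)
S(L, H) = 68 + H + L (S(L, H) = (L + H) + 68 = (H + L) + 68 = 68 + H + L)
21510 - S(J(4), 16) = 21510 - (68 + 16 - 8) = 21510 - 1*76 = 21510 - 76 = 21434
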